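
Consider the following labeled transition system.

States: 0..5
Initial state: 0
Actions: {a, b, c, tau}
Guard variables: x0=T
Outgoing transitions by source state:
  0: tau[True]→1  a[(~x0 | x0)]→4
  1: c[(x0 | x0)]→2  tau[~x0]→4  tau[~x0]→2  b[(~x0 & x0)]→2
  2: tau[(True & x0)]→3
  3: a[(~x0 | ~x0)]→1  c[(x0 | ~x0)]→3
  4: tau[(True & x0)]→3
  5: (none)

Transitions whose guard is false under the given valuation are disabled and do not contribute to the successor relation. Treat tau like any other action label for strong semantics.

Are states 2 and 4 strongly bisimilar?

Bisimulation quotient by refinement:
  π0 = {{0,1,2,3,4,5}}
  π1 = {{0},{1,3},{2,4},{5}}
  π2 = {{0},{1},{2,4},{3},{5}}
5 equivalence class(es) (converged in 3)
class of 2: {2,4}; class of 4: {2,4}

Answer: BISIMILAR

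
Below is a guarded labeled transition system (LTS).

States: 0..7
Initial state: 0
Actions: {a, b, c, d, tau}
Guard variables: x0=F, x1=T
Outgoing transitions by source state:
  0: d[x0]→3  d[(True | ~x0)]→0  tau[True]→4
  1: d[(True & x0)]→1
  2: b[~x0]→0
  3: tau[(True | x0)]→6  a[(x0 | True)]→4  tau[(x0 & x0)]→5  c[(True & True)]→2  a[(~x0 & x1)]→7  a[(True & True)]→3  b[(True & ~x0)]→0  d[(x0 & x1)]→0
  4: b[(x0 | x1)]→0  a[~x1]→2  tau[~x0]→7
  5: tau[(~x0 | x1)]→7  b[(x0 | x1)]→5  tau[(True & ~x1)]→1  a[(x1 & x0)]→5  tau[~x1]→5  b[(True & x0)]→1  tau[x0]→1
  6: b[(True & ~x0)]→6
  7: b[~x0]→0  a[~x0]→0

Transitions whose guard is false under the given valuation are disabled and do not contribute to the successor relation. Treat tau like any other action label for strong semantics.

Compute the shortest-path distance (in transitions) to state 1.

Answer: UNREACHABLE

Analysis:
Breadth-first toward 1:
  Layer 0: {0}
  Layer 1: {4}
  Layer 2: {7}
1 never appears.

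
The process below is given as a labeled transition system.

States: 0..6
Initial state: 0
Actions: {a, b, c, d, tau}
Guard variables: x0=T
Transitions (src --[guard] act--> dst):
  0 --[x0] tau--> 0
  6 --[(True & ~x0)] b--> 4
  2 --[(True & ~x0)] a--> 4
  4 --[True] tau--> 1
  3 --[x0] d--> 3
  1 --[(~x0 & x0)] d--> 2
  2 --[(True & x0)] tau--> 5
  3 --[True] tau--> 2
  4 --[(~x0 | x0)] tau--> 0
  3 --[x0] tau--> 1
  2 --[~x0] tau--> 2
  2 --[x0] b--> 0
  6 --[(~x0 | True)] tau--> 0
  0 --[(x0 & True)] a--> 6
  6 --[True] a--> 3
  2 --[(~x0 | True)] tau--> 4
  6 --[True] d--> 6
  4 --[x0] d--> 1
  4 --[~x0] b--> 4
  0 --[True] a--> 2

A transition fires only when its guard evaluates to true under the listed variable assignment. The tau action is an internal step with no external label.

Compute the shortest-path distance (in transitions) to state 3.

Layered search for 3:
  L0 = {0}
  L1 = {2,6}
  L2 = {3,4,5}
3 enters at depth 2; path a·a

Answer: 2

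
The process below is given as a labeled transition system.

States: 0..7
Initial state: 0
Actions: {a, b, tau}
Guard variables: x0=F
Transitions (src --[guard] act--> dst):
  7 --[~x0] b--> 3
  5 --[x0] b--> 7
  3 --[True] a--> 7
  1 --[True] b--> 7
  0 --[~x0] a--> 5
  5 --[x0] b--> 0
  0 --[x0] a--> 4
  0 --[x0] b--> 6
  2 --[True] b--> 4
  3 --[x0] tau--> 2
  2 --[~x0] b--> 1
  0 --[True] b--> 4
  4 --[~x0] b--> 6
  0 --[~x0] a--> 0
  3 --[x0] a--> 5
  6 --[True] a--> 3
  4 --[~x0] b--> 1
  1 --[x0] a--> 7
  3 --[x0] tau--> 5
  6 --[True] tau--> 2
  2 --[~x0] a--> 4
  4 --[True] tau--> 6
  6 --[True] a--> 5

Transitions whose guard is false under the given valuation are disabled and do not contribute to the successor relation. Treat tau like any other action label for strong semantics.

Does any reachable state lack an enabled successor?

Answer: DEADLOCK at state 5

Trace:
R = {0,1,2,3,4,5,6,7}
  0: a→0  a→5  b→4  [3 exit(s)]
  1: b→7  [1 exit(s)]
  2: a→4  b→1  b→4  [3 exit(s)]
  3: a→7  [1 exit(s)]
  4: b→1  b→6  tau→6  [3 exit(s)]
  5: ∅  [STUCK]
  6: a→3  a→5  tau→2  [3 exit(s)]
  7: b→3  [1 exit(s)]
trace reaching 5: a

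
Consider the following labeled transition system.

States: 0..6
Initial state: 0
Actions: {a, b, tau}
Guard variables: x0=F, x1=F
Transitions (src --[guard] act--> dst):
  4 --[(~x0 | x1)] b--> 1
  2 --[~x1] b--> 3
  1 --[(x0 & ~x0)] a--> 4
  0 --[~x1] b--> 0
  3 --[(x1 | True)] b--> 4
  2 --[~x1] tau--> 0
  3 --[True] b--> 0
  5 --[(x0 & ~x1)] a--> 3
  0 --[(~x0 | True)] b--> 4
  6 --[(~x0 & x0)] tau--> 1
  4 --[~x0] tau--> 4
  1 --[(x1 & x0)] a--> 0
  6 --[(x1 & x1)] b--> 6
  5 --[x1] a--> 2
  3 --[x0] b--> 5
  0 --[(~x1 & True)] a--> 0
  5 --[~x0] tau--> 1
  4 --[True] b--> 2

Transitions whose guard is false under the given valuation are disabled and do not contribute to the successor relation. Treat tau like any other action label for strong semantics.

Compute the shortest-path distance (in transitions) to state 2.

Answer: 2

Trace:
BFS to 2:
  depth 0: {0}
  depth 1: {4}
  depth 2: {1,2}
depth(2)=2, e.g. b·b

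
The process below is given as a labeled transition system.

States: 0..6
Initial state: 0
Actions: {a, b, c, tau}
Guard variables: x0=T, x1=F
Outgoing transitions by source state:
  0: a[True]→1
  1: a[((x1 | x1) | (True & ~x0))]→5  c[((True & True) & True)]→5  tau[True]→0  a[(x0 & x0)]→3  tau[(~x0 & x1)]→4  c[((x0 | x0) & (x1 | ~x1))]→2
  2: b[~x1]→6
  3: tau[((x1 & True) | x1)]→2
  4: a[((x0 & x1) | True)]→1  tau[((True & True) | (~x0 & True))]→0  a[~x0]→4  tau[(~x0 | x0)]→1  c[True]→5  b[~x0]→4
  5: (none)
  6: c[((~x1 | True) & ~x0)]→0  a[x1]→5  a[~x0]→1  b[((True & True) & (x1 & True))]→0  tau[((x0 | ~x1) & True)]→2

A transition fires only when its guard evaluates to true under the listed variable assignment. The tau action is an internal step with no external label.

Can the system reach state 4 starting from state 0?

Answer: UNREACHABLE

Working:
11 transition(s) survive guard evaluation.
L0 = {0}
L1 = {1}  total {0,1}
L2 = {2,3,5}  total {0,1,2,3,5}
L3 = {6}  total {0,1,2,3,5,6}
Reachable = {0,1,2,3,5,6}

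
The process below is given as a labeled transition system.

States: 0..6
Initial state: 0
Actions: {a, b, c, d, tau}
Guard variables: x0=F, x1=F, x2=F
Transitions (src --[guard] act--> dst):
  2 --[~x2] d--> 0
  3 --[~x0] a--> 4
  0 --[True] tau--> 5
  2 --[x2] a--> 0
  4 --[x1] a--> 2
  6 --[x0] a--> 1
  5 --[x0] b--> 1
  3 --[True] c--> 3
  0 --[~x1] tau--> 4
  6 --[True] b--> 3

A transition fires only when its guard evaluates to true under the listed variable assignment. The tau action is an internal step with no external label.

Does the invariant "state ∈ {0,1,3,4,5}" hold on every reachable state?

Safe = {0,1,3,4,5}
Reachable = {0,4,5}
  0: ✓
  4: ✓
  5: ✓

Answer: INVARIANT HOLDS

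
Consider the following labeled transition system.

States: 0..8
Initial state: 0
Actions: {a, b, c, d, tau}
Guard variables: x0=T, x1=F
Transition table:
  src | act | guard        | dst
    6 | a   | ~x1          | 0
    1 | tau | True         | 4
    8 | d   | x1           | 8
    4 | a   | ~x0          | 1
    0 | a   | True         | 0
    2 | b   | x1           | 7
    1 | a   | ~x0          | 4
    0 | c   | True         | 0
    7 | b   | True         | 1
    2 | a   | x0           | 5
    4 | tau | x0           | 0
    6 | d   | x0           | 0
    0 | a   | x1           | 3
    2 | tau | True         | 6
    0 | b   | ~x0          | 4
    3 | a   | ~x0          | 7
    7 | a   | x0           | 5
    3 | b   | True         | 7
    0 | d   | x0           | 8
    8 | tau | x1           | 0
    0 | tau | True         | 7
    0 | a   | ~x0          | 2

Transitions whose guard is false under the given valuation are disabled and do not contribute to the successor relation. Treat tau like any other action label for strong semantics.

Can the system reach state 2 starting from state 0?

Answer: UNREACHABLE

Analysis:
After dropping false guards: 13 live edges.
L0 = {0}
L1 = {7,8}  cumulative {0,7,8}
L2 = {1,5}  cumulative {0,1,5,7,8}
L3 = {4}  cumulative {0,1,4,5,7,8}
R = {0,1,4,5,7,8}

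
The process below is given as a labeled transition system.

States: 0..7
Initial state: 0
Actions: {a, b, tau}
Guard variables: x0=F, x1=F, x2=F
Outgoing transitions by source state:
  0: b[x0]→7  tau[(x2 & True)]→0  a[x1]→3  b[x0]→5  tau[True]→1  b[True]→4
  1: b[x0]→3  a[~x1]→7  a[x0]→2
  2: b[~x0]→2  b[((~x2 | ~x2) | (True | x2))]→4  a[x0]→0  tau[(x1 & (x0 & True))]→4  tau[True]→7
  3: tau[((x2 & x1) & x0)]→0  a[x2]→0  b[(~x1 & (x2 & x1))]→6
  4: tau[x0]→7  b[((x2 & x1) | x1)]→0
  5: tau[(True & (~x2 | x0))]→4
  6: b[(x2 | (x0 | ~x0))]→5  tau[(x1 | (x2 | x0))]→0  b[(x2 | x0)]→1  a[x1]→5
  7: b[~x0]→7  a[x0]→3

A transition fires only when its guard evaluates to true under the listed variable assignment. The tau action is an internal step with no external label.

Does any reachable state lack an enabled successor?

Answer: DEADLOCK at state 4

Trace:
Reachable = {0,1,4,7}
  0: b→4  tau→1  [2 exit(s)]
  1: a→7  [1 exit(s)]
  4: ∅  [STUCK]
  7: b→7  [1 exit(s)]
trace reaching 4: b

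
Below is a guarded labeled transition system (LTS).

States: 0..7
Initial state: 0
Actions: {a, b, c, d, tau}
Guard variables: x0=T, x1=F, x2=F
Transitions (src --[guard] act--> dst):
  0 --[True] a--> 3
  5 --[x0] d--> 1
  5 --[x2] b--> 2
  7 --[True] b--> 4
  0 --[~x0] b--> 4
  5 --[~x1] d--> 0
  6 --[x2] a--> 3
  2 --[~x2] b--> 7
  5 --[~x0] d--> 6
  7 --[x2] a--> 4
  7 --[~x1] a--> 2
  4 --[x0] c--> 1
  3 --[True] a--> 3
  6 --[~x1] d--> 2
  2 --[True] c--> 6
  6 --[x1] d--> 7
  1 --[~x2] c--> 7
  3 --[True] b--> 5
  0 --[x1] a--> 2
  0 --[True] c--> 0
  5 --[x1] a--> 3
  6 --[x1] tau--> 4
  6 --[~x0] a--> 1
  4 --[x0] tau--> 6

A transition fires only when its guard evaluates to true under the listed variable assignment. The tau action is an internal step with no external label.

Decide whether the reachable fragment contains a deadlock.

Answer: DEADLOCK-FREE

Analysis:
Reach set: {0,1,2,3,4,5,6,7}
  0: a→3  c→0  [deg 2]
  1: c→7  [deg 1]
  2: b→7  c→6  [deg 2]
  3: a→3  b→5  [deg 2]
  4: c→1  tau→6  [deg 2]
  5: d→0  d→1  [deg 2]
  6: d→2  [deg 1]
  7: a→2  b→4  [deg 2]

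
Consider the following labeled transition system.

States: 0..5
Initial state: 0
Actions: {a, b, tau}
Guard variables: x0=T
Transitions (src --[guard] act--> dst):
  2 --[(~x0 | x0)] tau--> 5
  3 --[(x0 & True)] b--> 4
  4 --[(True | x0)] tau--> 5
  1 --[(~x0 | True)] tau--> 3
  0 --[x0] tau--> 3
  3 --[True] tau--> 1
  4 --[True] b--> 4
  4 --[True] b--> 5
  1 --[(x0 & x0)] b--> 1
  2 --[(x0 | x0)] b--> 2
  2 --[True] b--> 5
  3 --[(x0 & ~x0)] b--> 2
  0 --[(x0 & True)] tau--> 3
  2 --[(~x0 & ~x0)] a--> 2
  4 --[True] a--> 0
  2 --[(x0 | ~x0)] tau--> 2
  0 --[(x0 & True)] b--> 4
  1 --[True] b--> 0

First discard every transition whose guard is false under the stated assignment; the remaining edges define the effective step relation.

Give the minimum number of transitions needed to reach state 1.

Layered search for 1:
  depth 0: {0}
  depth 1: {3,4}
  depth 2: {1,5}
depth(1)=2, e.g. tau·tau

Answer: 2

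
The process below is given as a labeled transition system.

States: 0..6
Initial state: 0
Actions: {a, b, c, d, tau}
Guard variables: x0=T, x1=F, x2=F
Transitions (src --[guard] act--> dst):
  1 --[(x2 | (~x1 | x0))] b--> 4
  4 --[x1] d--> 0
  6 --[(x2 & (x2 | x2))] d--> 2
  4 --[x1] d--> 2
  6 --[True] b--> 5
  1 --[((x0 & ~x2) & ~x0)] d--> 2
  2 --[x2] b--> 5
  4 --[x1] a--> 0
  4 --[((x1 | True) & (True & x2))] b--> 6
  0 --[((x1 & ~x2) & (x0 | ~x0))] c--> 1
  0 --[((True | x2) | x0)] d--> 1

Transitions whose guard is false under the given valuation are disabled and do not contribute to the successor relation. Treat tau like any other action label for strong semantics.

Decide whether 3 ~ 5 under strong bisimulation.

Answer: BISIMILAR

Analysis:
Bisimulation quotient by refinement:
  π0 = {{0,1,2,3,4,5,6}}
  π1 = {{0},{1,6},{2,3,4,5}}
3 equivalence class(es) (converged in 2)
3∈{2,3,4,5}, 5∈{2,3,4,5}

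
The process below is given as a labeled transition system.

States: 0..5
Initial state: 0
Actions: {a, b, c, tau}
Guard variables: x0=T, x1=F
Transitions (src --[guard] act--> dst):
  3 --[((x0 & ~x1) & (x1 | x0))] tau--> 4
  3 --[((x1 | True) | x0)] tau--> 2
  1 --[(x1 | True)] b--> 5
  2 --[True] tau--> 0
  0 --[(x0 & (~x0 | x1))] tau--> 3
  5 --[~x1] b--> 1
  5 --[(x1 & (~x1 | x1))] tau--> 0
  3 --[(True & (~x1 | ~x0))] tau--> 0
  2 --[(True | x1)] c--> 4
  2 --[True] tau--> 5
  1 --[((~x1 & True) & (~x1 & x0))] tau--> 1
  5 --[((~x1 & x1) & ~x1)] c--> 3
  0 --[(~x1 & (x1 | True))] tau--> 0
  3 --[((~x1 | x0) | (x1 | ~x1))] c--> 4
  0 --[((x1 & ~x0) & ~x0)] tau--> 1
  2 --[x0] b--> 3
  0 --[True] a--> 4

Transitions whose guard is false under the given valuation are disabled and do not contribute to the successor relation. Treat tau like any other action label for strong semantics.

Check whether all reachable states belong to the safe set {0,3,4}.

Allowed set {0,3,4}
Reach set: {0,4}
  0: ✓
  4: ✓

Answer: INVARIANT HOLDS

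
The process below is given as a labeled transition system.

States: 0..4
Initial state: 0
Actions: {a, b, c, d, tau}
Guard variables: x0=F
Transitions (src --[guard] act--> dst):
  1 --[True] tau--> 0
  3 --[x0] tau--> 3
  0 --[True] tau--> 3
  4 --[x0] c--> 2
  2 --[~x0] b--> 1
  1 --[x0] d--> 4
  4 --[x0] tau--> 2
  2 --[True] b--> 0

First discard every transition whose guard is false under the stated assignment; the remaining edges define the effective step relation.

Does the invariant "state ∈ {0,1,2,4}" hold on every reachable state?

Inv-set: {0,1,2,4}
R = {0,3}
  0: ok
  3: ✗ unsafe
reach 3 via tau — violates

Answer: INVARIANT VIOLATED at state 3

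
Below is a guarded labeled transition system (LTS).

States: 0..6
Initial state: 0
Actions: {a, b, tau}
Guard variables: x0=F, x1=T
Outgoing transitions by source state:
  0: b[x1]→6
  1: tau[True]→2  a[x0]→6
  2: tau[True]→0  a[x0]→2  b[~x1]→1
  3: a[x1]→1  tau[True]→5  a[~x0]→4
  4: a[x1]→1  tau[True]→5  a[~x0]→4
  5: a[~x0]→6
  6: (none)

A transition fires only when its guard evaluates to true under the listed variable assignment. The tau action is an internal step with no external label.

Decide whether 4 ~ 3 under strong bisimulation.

Answer: BISIMILAR

Trace:
Compute ~ classes (split until stable):
  π0 = {{0,1,2,3,4,5,6}}
  π1 = {{0},{1,2},{3,4},{5},{6}}
  π2 = {{0},{1},{2},{3,4},{5},{6}}
6 equivalence class(es) (converged in 3)
class of 4: {3,4}; class of 3: {3,4}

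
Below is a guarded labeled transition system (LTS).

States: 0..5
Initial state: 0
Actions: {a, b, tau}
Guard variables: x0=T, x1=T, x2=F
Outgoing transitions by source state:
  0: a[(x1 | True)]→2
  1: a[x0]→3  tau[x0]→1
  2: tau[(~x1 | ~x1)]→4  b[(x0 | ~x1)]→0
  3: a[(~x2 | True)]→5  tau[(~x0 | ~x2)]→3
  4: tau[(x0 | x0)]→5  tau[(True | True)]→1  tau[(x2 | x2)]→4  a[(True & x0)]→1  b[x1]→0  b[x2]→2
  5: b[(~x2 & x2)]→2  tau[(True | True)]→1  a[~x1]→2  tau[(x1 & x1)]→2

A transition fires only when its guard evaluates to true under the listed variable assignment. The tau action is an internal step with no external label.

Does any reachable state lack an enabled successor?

Answer: DEADLOCK-FREE

Working:
Reach set: {0,2}
  0: a→2  [1 out]
  2: b→0  [1 out]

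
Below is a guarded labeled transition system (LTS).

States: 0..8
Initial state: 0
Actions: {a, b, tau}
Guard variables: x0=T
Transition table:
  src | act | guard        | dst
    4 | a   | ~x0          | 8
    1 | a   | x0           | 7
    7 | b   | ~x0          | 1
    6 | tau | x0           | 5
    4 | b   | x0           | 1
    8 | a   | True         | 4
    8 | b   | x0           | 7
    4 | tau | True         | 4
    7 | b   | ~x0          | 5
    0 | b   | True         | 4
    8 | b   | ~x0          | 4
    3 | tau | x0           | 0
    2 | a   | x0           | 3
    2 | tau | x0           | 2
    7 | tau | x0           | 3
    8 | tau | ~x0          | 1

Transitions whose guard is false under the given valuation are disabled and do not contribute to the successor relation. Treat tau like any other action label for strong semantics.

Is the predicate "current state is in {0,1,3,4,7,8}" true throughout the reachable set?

Answer: INVARIANT HOLDS

Working:
Allowed set {0,1,3,4,7,8}
Reachable = {0,1,3,4,7}
  0: safe
  1: safe
  3: safe
  4: safe
  7: safe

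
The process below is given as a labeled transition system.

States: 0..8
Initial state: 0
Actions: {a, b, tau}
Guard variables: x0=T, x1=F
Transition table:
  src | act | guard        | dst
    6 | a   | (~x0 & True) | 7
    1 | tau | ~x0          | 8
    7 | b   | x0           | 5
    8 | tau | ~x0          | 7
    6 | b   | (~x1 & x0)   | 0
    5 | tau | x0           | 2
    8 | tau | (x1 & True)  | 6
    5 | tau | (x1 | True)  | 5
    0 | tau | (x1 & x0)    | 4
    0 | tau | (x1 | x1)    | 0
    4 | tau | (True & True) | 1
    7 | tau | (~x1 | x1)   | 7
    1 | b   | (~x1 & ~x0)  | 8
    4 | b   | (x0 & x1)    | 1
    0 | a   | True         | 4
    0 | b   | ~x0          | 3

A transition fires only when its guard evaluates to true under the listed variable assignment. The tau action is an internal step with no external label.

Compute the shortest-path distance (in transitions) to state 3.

Layered search for 3:
  depth 0: {0}
  depth 1: {4}
  depth 2: {1}
3 never appears.

Answer: UNREACHABLE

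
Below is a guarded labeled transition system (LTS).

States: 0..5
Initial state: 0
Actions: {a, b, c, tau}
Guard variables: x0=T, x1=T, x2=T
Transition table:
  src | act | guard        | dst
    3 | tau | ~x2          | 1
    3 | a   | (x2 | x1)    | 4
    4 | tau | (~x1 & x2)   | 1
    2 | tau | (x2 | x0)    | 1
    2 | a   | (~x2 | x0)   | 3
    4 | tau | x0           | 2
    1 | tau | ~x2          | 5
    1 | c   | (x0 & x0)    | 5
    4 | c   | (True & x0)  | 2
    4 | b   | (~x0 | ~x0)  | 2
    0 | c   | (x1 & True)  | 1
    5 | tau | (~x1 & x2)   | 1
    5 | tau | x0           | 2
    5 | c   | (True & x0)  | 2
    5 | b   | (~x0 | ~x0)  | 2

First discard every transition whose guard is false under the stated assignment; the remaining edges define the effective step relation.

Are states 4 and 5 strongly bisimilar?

Bisimulation quotient by refinement:
  π0 = {{0,1,2,3,4,5}}
  π1 = {{0,1},{2},{3},{4,5}}
  π2 = {{0},{1},{2},{3},{4,5}}
Fixed point at round 3; 5 class(es).
class of 4: {4,5}; class of 5: {4,5}

Answer: BISIMILAR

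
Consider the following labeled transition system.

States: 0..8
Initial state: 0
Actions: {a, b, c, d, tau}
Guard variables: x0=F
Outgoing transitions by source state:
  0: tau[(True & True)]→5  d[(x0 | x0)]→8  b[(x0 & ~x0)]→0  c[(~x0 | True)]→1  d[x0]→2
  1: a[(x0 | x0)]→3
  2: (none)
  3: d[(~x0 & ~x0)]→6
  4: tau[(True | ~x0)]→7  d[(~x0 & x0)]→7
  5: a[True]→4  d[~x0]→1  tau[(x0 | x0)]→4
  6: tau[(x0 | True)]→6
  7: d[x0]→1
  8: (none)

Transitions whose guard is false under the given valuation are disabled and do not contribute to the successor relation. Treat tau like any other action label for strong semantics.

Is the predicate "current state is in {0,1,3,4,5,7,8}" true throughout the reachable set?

Answer: INVARIANT HOLDS

Trace:
Inv-set: {0,1,3,4,5,7,8}
Reach set: {0,1,4,5,7}
  0: safe
  1: safe
  4: safe
  5: safe
  7: safe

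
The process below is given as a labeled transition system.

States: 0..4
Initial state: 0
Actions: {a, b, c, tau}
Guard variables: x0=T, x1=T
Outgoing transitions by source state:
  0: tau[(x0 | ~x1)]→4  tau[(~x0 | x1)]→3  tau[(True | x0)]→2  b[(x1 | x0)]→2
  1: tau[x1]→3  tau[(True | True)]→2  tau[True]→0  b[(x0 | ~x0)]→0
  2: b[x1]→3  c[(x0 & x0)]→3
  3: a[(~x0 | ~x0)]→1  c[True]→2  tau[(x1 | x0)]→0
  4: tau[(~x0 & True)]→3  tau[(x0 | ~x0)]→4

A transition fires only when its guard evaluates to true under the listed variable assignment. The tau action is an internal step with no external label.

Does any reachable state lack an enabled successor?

Reachable = {0,2,3,4}
  0: b→2  tau→2  tau→3  tau→4  [deg 4]
  2: b→3  c→3  [deg 2]
  3: c→2  tau→0  [deg 2]
  4: tau→4  [deg 1]

Answer: DEADLOCK-FREE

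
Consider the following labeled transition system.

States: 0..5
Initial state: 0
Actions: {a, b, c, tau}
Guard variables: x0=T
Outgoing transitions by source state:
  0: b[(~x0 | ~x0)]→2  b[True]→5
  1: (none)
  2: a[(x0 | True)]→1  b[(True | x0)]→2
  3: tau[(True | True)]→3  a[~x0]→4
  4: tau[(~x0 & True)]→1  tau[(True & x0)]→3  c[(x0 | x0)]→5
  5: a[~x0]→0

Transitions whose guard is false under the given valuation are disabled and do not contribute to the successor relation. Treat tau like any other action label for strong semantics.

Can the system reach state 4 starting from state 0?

After dropping false guards: 6 live edges.
depth 0: {0}
depth 1: {5}  now seen {0,5}
R = {0,5}

Answer: UNREACHABLE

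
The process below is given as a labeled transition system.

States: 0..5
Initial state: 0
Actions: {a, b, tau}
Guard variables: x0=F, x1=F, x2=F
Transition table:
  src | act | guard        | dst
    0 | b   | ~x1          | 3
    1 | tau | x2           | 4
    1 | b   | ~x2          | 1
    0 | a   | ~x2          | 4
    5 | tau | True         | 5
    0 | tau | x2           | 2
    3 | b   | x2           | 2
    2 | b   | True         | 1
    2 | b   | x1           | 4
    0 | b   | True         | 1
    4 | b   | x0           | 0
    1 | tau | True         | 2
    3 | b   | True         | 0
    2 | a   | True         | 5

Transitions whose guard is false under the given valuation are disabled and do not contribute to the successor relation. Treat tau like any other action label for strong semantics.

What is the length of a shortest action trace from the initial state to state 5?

Answer: 3

Trace:
Breadth-first toward 5:
  Layer 0: {0}
  Layer 1: {1,3,4}
  Layer 2: {2}
  Layer 3: {5}
5 enters at depth 3; path b·tau·a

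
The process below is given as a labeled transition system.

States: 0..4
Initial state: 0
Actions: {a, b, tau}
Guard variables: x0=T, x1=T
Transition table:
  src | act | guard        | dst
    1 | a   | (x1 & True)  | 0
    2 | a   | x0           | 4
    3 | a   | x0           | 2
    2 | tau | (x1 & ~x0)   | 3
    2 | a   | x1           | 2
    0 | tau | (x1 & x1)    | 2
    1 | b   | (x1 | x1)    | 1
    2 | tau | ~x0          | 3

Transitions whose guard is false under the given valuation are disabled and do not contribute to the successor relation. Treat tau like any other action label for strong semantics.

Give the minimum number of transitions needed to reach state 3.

Layered search for 3:
  L0 = {0}
  L1 = {2}
  L2 = {4}
3 never appears.

Answer: UNREACHABLE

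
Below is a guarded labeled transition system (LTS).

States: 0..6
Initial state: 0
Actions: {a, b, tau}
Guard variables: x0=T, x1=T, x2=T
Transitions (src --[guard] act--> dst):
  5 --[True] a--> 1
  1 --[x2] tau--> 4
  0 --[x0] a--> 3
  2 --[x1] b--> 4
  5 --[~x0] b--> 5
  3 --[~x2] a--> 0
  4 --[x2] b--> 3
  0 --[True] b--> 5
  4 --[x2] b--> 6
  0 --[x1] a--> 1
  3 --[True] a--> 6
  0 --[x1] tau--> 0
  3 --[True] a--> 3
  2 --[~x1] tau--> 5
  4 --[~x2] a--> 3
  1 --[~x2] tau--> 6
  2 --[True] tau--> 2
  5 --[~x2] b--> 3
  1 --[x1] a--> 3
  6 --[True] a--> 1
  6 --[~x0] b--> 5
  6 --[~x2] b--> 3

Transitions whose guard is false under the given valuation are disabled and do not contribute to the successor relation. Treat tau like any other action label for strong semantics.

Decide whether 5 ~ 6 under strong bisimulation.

Compute ~ classes (split until stable):
  round 0: {{0,1,2,3,4,5,6}}
  round 1: {{0},{1},{2},{3,5,6},{4}}
  round 2: {{0},{1},{2},{3},{4},{5,6}}
Fixed point at round 3; 6 class(es).
5∈{5,6}, 6∈{5,6}

Answer: BISIMILAR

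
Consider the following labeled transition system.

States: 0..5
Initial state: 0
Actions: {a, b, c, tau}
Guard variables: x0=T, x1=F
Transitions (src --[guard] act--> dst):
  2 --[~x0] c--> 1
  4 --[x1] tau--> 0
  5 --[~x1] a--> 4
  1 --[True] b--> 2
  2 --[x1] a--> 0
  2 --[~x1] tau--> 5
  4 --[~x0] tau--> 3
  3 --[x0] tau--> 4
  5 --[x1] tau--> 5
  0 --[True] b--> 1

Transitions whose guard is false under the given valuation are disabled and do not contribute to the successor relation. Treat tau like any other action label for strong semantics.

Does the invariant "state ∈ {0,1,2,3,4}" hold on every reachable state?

Safe = {0,1,2,3,4}
Reach set: {0,1,2,4,5}
  0: safe
  1: safe
  2: safe
  4: safe
  5: VIOLATES
witness against invariant: b·b·tau → 5

Answer: INVARIANT VIOLATED at state 5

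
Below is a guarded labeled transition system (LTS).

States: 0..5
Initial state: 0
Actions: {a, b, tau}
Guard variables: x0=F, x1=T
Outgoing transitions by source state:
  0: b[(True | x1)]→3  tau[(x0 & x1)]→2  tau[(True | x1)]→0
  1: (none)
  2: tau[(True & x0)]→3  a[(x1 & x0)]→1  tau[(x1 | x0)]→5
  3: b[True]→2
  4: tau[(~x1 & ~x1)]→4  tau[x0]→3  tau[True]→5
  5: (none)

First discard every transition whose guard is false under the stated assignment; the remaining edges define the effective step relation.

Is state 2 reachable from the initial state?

Answer: REACHABLE

Trace:
Guard filter leaves 5 enabled edge(s).
depth 0: {0}
depth 1: {3}  total {0,3}
depth 2: {2}  total {0,2,3}
depth 3: {5}  total {0,2,3,5}
R = {0,2,3,5}
trace reaching 2: b·b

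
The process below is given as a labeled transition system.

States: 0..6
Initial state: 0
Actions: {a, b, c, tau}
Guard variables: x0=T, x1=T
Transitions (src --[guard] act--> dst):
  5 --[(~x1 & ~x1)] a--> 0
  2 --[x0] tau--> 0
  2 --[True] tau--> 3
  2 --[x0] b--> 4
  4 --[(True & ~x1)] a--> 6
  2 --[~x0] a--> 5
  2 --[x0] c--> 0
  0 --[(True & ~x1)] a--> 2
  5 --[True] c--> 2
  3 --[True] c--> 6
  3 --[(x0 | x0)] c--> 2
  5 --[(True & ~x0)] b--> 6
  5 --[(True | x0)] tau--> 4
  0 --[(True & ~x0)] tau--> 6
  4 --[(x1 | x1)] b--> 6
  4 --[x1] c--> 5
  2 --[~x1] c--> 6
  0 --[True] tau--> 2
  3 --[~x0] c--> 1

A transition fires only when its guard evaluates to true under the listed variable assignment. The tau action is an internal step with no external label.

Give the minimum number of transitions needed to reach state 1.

Layered search for 1:
  depth 0: {0}
  depth 1: {2}
  depth 2: {3,4}
  depth 3: {5,6}
1 never appears.

Answer: UNREACHABLE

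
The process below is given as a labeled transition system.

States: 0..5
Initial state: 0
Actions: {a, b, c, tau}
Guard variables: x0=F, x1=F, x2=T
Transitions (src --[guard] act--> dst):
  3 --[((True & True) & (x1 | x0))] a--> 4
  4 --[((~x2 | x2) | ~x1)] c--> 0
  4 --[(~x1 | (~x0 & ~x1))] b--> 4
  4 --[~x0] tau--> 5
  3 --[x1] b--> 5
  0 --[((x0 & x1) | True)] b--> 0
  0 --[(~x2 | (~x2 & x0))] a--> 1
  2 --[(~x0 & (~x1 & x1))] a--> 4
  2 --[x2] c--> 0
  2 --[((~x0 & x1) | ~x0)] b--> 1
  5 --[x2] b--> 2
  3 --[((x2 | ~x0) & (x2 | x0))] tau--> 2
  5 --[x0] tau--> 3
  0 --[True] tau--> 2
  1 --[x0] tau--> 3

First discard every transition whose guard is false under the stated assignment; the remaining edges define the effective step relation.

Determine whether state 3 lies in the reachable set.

Answer: UNREACHABLE

Working:
Guard filter leaves 9 enabled edge(s).
L0 = {0}
L1 = {2}  total {0,2}
L2 = {1}  total {0,1,2}
Reach set: {0,1,2}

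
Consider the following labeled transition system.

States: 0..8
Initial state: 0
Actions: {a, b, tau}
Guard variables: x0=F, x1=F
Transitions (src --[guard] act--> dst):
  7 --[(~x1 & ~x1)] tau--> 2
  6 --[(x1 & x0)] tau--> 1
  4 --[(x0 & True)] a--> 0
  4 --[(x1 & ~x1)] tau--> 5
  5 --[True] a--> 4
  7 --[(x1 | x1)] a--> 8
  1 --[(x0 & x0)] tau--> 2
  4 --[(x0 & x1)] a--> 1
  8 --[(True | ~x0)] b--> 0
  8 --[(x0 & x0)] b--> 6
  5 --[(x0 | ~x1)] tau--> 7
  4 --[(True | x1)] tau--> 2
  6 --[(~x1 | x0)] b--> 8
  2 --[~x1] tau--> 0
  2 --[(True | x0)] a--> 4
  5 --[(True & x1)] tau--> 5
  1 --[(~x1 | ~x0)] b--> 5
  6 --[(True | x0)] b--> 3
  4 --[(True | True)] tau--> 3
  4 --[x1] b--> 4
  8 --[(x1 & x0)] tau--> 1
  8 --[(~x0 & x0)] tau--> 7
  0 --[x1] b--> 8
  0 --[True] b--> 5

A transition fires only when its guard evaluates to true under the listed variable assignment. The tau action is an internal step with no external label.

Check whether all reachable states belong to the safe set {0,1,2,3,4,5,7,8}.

Answer: INVARIANT HOLDS

Analysis:
Inv-set: {0,1,2,3,4,5,7,8}
Reach set: {0,2,3,4,5,7}
  0: ok
  2: ok
  3: ok
  4: ok
  5: ok
  7: ok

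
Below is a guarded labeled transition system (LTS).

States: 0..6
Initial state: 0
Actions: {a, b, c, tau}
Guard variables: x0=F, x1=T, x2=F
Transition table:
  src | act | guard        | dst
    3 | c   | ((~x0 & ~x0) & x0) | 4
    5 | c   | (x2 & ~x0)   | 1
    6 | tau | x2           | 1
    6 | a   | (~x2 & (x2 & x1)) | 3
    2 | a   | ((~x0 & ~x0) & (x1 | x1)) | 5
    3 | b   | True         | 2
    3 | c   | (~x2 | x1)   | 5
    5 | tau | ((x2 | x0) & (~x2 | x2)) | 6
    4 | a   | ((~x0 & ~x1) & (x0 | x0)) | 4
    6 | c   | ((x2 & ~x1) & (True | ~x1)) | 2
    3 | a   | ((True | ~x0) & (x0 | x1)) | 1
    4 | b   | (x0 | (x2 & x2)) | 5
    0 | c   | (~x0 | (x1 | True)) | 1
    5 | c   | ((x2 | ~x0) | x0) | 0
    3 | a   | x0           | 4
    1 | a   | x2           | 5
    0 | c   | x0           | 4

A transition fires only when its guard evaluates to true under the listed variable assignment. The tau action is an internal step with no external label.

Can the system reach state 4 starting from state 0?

Answer: UNREACHABLE

Analysis:
Guard filter leaves 6 enabled edge(s).
depth 0: {0}
depth 1: {1}  now seen {0,1}
R = {0,1}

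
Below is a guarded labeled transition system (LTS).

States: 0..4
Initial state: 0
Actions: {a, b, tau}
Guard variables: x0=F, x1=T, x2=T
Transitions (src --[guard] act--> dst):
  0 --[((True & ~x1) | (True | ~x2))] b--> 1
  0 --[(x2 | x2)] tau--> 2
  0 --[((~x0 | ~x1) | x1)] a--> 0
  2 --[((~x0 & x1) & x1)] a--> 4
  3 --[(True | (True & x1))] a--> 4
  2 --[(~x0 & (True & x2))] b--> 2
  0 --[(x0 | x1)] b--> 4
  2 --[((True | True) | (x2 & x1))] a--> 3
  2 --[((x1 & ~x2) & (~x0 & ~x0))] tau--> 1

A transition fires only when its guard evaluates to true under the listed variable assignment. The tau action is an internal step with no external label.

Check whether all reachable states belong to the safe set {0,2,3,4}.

Answer: INVARIANT VIOLATED at state 1

Analysis:
Allowed set {0,2,3,4}
R = {0,1,2,3,4}
  0: safe
  1: ✗ unsafe
  2: safe
  3: safe
  4: safe
witness against invariant: b → 1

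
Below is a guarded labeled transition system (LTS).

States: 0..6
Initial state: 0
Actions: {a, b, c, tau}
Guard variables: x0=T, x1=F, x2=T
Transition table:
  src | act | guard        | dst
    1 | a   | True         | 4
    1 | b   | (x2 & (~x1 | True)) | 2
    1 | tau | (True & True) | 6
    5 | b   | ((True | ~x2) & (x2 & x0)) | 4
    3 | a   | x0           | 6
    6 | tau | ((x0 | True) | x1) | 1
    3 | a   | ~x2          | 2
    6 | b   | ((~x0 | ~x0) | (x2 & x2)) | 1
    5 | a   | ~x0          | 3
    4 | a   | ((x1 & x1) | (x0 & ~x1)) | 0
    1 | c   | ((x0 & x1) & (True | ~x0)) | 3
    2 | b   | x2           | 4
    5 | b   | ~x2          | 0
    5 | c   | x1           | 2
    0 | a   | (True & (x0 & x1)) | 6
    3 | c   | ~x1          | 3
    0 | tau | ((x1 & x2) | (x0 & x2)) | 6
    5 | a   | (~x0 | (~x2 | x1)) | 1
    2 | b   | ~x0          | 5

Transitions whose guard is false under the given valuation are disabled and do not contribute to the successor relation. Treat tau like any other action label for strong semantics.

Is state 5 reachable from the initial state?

Answer: UNREACHABLE

Working:
After dropping false guards: 11 live edges.
depth 0: {0}
depth 1: {6}  total {0,6}
depth 2: {1}  total {0,1,6}
depth 3: {2,4}  total {0,1,2,4,6}
Reach set: {0,1,2,4,6}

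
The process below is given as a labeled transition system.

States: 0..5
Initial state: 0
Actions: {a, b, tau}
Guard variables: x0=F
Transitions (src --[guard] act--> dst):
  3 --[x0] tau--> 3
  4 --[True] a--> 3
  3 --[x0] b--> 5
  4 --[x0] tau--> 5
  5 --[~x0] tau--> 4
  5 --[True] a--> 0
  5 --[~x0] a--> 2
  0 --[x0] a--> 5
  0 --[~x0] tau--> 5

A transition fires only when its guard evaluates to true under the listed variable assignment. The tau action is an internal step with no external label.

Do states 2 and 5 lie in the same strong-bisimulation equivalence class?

Compute ~ classes (split until stable):
  P[0] = {{0,1,2,3,4,5}}
  P[1] = {{0},{1,2,3},{4},{5}}
stable after 2 split(s): 4 block(s)
[2]={1,2,3}  [5]={5}

Answer: NOT BISIMILAR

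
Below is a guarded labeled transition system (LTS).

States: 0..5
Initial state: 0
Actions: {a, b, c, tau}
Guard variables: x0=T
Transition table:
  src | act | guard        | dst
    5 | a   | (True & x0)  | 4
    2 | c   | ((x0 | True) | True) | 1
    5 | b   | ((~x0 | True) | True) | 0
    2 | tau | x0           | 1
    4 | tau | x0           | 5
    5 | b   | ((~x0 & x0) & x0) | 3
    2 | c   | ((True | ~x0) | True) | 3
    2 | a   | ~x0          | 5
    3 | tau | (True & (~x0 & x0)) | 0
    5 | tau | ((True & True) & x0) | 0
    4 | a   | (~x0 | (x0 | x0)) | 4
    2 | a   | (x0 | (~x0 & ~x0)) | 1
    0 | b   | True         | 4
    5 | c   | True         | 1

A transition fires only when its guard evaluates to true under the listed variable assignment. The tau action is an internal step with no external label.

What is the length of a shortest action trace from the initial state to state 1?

Answer: 3

Working:
Breadth-first toward 1:
  depth 0: {0}
  depth 1: {4}
  depth 2: {5}
  depth 3: {1}
first hit 1 at d=3 via b·tau·c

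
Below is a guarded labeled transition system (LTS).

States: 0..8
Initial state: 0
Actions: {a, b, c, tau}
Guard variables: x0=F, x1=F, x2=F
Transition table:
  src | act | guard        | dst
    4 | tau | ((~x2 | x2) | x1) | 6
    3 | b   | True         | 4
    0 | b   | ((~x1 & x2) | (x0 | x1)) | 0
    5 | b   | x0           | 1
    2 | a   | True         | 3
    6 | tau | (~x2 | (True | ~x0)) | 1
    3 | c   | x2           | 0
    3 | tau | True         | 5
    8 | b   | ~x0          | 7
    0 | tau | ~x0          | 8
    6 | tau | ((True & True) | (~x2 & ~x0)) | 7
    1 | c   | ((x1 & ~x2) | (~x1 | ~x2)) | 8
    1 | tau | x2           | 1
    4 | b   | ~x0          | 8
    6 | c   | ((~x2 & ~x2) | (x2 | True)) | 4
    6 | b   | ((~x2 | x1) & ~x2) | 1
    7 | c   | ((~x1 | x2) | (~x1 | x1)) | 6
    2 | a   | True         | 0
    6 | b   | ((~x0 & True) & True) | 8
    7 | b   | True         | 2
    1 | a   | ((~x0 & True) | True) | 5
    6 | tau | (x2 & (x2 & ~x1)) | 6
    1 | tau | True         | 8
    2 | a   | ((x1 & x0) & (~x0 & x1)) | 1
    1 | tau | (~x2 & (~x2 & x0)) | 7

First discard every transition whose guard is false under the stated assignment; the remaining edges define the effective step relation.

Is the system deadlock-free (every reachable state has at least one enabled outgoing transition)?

Answer: DEADLOCK at state 5

Analysis:
Reachable = {0,1,2,3,4,5,6,7,8}
  0: tau→8  [1 exit(s)]
  1: a→5  c→8  tau→8  [3 exit(s)]
  2: a→0  a→3  [2 exit(s)]
  3: b→4  tau→5  [2 exit(s)]
  4: b→8  tau→6  [2 exit(s)]
  5: ∅  [no exit]
  6: b→1  b→8  c→4  tau→1  tau→7  [5 exit(s)]
  7: b→2  c→6  [2 exit(s)]
  8: b→7  [1 exit(s)]
witness 5: tau·b·c·tau·a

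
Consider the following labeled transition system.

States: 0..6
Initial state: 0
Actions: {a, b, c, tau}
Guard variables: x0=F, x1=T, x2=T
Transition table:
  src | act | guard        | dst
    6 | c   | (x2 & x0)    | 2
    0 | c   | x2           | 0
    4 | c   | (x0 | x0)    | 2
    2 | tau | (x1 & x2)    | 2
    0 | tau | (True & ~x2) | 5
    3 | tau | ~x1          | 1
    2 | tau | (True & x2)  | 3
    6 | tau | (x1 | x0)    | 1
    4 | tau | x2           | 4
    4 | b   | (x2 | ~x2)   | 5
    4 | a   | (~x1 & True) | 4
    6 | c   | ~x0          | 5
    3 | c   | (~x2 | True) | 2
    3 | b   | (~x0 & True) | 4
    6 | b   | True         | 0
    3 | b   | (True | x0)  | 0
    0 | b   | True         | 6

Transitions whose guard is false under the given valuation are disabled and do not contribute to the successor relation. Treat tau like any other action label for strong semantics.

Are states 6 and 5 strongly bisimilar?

Compute ~ classes (split until stable):
  π0 = {{0,1,2,3,4,5,6}}
  π1 = {{0,3},{1,5},{2},{4},{6}}
  π2 = {{0},{1,5},{2},{3},{4},{6}}
Fixed point at round 3; 6 class(es).
class of 6: {6}; class of 5: {1,5}

Answer: NOT BISIMILAR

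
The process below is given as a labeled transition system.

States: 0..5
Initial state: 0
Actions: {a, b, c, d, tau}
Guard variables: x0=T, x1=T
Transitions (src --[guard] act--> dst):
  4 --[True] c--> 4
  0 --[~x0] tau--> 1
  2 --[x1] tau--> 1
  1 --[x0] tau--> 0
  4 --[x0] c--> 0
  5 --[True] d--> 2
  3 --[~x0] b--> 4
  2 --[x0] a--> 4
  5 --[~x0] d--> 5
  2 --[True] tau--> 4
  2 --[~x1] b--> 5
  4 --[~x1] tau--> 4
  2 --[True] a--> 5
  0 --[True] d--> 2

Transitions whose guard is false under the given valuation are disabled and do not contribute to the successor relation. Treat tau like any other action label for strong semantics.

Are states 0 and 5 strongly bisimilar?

Answer: BISIMILAR

Working:
Bisimulation quotient by refinement:
  P[0] = {{0,1,2,3,4,5}}
  P[1] = {{0,5},{1},{2},{3},{4}}
5 equivalence class(es) (converged in 2)
[0]={0,5}  [5]={0,5}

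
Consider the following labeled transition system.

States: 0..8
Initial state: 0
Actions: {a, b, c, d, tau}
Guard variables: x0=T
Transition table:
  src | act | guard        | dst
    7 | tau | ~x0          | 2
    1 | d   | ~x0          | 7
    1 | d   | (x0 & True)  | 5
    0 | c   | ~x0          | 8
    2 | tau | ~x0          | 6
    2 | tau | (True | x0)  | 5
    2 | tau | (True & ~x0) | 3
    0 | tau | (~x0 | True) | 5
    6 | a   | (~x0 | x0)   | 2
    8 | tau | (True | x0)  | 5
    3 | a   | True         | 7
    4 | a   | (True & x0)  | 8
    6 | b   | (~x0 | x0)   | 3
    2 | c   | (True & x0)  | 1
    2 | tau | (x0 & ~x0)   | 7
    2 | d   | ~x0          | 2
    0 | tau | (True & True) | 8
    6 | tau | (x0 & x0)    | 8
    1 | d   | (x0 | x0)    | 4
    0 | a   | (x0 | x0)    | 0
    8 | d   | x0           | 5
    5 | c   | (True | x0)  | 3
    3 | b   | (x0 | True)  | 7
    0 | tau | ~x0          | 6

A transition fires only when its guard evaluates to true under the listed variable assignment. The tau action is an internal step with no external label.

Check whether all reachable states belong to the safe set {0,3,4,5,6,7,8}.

Answer: INVARIANT HOLDS

Working:
Safe = {0,3,4,5,6,7,8}
R = {0,3,5,7,8}
  0: ✓
  3: ✓
  5: ✓
  7: ✓
  8: ✓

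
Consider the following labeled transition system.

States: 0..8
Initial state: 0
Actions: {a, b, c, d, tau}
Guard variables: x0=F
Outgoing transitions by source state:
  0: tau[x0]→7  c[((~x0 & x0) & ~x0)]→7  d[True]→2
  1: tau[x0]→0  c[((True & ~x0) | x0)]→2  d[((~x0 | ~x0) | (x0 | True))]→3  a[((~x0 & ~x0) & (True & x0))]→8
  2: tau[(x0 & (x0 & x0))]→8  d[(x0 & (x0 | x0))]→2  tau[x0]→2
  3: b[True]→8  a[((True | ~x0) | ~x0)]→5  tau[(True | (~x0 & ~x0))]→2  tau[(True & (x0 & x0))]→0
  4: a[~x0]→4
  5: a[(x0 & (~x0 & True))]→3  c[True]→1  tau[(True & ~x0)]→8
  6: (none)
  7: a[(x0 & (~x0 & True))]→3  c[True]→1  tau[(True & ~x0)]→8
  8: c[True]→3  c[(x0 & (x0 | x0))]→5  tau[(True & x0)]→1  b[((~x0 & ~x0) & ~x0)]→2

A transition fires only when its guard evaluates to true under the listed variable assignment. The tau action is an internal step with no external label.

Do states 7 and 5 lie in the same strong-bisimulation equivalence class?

Answer: BISIMILAR

Analysis:
Compute ~ classes (split until stable):
  π0 = {{0,1,2,3,4,5,6,7,8}}
  π1 = {{0},{1},{2,6},{3},{4},{5,7},{8}}
7 equivalence class(es) (converged in 2)
7∈{5,7}, 5∈{5,7}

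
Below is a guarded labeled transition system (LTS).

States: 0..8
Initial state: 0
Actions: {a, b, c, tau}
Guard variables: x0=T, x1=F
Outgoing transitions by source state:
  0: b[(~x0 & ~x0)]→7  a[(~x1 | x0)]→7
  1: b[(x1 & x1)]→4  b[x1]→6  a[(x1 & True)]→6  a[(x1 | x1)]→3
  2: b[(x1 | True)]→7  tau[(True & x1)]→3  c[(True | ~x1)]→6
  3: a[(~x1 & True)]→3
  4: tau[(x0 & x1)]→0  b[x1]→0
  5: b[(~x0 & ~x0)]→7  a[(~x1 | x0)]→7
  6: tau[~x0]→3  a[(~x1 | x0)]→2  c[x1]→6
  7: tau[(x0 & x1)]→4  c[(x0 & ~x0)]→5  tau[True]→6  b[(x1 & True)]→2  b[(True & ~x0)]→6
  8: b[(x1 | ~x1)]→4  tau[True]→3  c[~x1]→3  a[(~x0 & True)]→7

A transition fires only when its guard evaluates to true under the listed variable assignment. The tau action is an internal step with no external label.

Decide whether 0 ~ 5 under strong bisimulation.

Answer: BISIMILAR

Trace:
Compute ~ classes (split until stable):
  P[0] = {{0,1,2,3,4,5,6,7,8}}
  P[1] = {{0,3,5,6},{1,4},{2},{7},{8}}
  P[2] = {{0,5},{1,4},{2},{3},{6},{7},{8}}
7 equivalence class(es) (converged in 3)
class of 0: {0,5}; class of 5: {0,5}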